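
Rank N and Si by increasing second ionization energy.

Consider each +1 ion: N⁺ still has 4 valence electrons; Si⁺ still has 3 valence electrons.
All are still removing valence electrons, so compare the +1 ions as you would atoms: IE_2 generally rises across a period (higher Z_eff) and falls down a group (larger shell), subject to the usual subshell exceptions.
Valence configurations: N⁺ [He]2s²2p², Si⁺ [Ne]3s²3p¹.
Approximate IE_2 values (kJ/mol): N 2856, Si 1577.
So the second ionization energies run Si < N.

Si < N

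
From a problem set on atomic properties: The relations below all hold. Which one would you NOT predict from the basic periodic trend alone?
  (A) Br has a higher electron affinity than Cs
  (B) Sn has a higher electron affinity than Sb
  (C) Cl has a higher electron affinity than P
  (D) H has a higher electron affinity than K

(B)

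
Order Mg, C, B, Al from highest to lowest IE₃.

After 2 electrons have been removed, what remains? Mg²⁺ is the bare [Ne] core; C²⁺ still has 2 valence electrons; B²⁺ still has 1 valence electron; Al²⁺ still has 1 valence electron.
Breaking into a closed-shell core is much more expensive than removing a leftover valence electron — Mg has the largest IE_3 here.
Valence configurations: C²⁺ [He]2s², B²⁺ [He]2s¹, Al²⁺ [Ne]3s¹.
Tabulated IE_3 (kJ/mol): Mg 7733, C 4620, B 3660, Al 2745.
So the third ionization energies run Al < B < C < Mg.

Mg > C > B > Al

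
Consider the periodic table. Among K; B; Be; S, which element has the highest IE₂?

K

The second ionization energy removes an electron from the +1 ion. For each element: K⁺ is the bare [Ar] core; B⁺ still has 2 valence electrons; Be⁺ still has 1 valence electron; S⁺ still has 5 valence electrons.
Core electrons are held far more tightly than valence electrons, so K tops the IE_2 order.
Valence configurations: B⁺ [He]2s², Be⁺ [He]2s¹, S⁺ [Ne]3s²3p³.
Approximate IE_2 values (kJ/mol): K 3052, B 2427, Be 1757, S 2252.
Putting it together, IE_2: Be < S < B < K.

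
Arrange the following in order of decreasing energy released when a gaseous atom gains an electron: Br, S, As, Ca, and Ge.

Adding an electron releases more energy for atoms nearer the top right (short of the noble gases).
Here both period and group differ, so the two effects have to be weighed against each other.
As > Ca: As lies to the right of Ca in period 4, so the across-period effect alone puts As higher.
Ge > As: this pair runs against the simple trend — see the exception note.
S > Ge: relative to Ge, both the across-period and down-group shifts push S's electron affinity up.
Br > S: period and group pull opposite ways; the across-period shift dominates (325 vs 200 kJ/mol).
Note the exception: Ge has a higher electron affinity than As, contrary to the simple trend — adding an electron to As's half-filled 4p³ is unfavourable, so Ge (4p²) has the more exothermic EA.
Approximate values (kJ/mol): S 200, Ca 2, Ge 119, As 78, Br 325.
So from highest to lowest: Br > S > Ge > As > Ca.

Br, S, Ge, As, Ca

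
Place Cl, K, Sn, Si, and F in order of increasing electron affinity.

F is in period 2, group 17; Si is in period 3, group 14; Cl is in period 3, group 17; K is in period 4, group 1; Sn is in period 5, group 14.
EA tends to increase across a period and decrease down a group, though the pattern is less regular than for IE or radius.
Here both period and group differ, so the two effects have to be weighed against each other.
Sn > K: the two effects oppose for this pair; the across-period effect wins (107 vs 48 kJ/mol).
Si > Sn: they share group 14; the group trend gives Si the larger value.
F > Si: both effects reinforce here, so F is clearly the higher of the two.
Cl > F: this pair runs against the simple trend — see the exception note.
Note the exception: Cl has a higher electron affinity than F, contrary to the simple trend — F's small 2p subshell makes the incoming electron feel strong e⁻–e⁻ repulsion, so Cl actually releases more energy on gaining an electron.
Tabulated electron affinity (kJ/mol): F 328, Si 134, Cl 349, K 48, Sn 107.
So from lowest to highest: K < Sn < Si < F < Cl.

K < Sn < Si < F < Cl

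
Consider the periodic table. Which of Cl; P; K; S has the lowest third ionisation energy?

P

IE_3 is the cost of taking one more electron from the +2 cation: Cl²⁺ still has 5 valence electrons; P²⁺ still has 3 valence electrons; K²⁺ is already 1 electron into the core; S²⁺ still has 4 valence electrons.
Pulling an electron out of a noble-gas core costs far more than removing a remaining valence electron, so K sits at the high end of IE_3.
Valence configurations: Cl²⁺ [Ne]3s²3p³, P²⁺ [Ne]3s²3p¹, S²⁺ [Ne]3s²3p².
The numbers (kJ/mol): Cl 3822, P 2914, K 4420, S 3357.
Overall IE_3 order: P < S < Cl < K.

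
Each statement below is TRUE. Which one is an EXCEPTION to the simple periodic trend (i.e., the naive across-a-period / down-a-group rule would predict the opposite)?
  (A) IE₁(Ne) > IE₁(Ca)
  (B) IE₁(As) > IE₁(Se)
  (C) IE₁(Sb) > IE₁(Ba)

The general trend: first ionisation energy increases across a period and decreases down a group.
(A) Ne (period 2, group 18) vs Ca (period 4, group 2): the stated order agrees with the simple trend.
(B) As (period 4, group 15) vs Se (period 4, group 16): the stated order contradicts the simple trend.
(C) Sb (period 5, group 15) vs Ba (period 6, group 2): the stated order agrees with the simple trend.
The exception is (B): Se (4p⁴) ionizes more easily than half-filled As (4p³).

(B)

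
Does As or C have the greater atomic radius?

As

C is in period 2, group 14; As is in period 4, group 15.
Atomic radius shrinks across a period as nuclear charge pulls the same shell inward, and grows down a group as new shells are added.
These span different periods and groups, so the two trends combine.
As > C: the two effects oppose for this pair; the down-group effect wins (121 vs 75 pm).
Approximate values (pm): C 75, As 121.
So As has the greater atomic radius (As > C).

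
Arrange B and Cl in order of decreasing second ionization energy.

B, Cl

After 1 electron has been removed, what remains? B⁺ still has 2 valence electrons; Cl⁺ still has 6 valence electrons.
All are still removing valence electrons, so compare the +1 ions as you would atoms: IE_2 generally rises across a period (higher Z_eff) and falls down a group (larger shell), subject to the usual subshell exceptions.
Valence configurations: B⁺ [He]2s², Cl⁺ [Ne]3s²3p⁴.
Approximate IE_2 values (kJ/mol): B 2427, Cl 2298.
So the second ionization energies run Cl < B.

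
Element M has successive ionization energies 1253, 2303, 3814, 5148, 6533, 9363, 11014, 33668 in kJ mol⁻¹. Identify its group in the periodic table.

Group 17

Look for the largest jump between consecutive ionization energies: IE8/IE7 ≈ 3.1, far larger than any earlier ratio.
That jump marks the point where a core electron is being removed. So the atom has 7 valence electrons.
A main-group element with 7 valence electrons is in group 17.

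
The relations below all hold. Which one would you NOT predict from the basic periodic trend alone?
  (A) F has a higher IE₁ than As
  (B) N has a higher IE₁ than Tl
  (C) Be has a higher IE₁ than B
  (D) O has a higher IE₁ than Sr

The general trend: IE₁ increases across a period and decreases down a group.
(A) F (period 2, group 17) vs As (period 4, group 15): the stated order agrees with the simple trend.
(B) N (period 2, group 15) vs Tl (period 6, group 13): the stated order agrees with the simple trend.
(C) Be (period 2, group 2) vs B (period 2, group 13): the stated order contradicts the simple trend.
(D) O (period 2, group 16) vs Sr (period 5, group 2): the stated order agrees with the simple trend.
The exception is (C): removing B's lone 2p electron is easier than breaking Be's filled 2s².

(C)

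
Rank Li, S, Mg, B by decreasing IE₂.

Li > B > S > Mg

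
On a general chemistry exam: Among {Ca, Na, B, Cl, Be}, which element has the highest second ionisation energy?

The second ionization energy removes an electron from the +1 ion. For each element: Ca⁺ still has 1 valence electron; Na⁺ is the bare [Ne] core; B⁺ still has 2 valence electrons; Cl⁺ still has 6 valence electrons; Be⁺ still has 1 valence electron.
Pulling an electron out of a noble-gas core costs far more than removing a remaining valence electron, so Na sits at the high end of IE_2.
Valence configurations: Ca⁺ [Ar]4s¹, B⁺ [He]2s², Cl⁺ [Ne]3s²3p⁴, Be⁺ [He]2s¹.
The numbers (kJ/mol): Ca 1145, Na 4562, B 2427, Cl 2298, Be 1757.
Hence IE_2: Ca < Be < Cl < B < Na.

Na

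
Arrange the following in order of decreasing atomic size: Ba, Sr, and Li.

Ba > Sr > Li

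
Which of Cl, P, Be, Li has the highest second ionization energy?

Li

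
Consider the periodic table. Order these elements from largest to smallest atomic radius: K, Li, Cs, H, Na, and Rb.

H is in period 1, group 1; Li is in period 2, group 1; Na is in period 3, group 1; K is in period 4, group 1; Rb is in period 5, group 1; Cs is in period 6, group 1.
Radius decreases left→right (rising Z_eff, same n) and increases top→bottom (higher n).
All are in group 1, so atomic radius increases down the group.
So from largest to smallest: Cs > Rb > K > Na > Li > H.

Cs > Rb > K > Na > Li > H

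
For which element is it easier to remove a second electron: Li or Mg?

Mg

Consider each +1 ion: Li⁺ is the bare [He] core; Mg⁺ still has 1 valence electron.
Core electrons are held far more tightly than valence electrons, so Li tops the IE_2 order.
The numbers (kJ/mol): Li 7298, Mg 1451.
Overall IE_2 order: Mg < Li.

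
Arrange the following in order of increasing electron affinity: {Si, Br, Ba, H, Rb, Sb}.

Ba < Rb < H < Sb < Si < Br

H is in period 1, group 1; Si is in period 3, group 14; Br is in period 4, group 17; Rb is in period 5, group 1; Sb is in period 5, group 15; Ba is in period 6, group 2.
Atoms with high Z_eff and room in the valence shell (especially the halogens) have the most exothermic electron affinities.
Here both period and group differ, so the two effects have to be weighed against each other.
Rb > Ba: the two effects oppose for this pair; the down-group effect wins (47 vs 14 kJ/mol).
H > Rb: they share group 1; the group trend gives H the larger value.
Sb > H: period and group pull opposite ways; the across-period shift dominates (103 vs 73 kJ/mol).
Si > Sb: period and group pull opposite ways; the down-group shift dominates (134 vs 103 kJ/mol).
Br > Si: the two effects oppose for this pair; the across-period effect wins (325 vs 134 kJ/mol).
Approximate values (kJ/mol): H 73, Si 134, Br 325, Rb 47, Sb 103, Ba 14.
So from lowest to highest: Ba < Rb < H < Sb < Si < Br.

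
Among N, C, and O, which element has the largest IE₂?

O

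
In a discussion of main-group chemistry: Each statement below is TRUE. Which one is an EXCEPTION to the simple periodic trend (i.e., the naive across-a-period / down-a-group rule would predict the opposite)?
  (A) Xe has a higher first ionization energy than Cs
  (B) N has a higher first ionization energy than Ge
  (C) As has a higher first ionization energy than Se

(C)

The general trend: first ionization energy increases across a period and decreases down a group.
(A) Xe (period 5, group 18) vs Cs (period 6, group 1): the stated order agrees with the simple trend.
(B) N (period 2, group 15) vs Ge (period 4, group 14): the stated order agrees with the simple trend.
(C) As (period 4, group 15) vs Se (period 4, group 16): the stated order contradicts the simple trend.
The exception is (C): Se (4p⁴) ionizes more easily than half-filled As (4p³).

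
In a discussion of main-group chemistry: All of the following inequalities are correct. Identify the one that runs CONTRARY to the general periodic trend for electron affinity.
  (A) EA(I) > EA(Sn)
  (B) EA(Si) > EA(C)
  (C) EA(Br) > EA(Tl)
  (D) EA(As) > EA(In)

(B)

The general trend: electron affinity increases across a period and decreases down a group.
(A) I (period 5, group 17) vs Sn (period 5, group 14): the stated order agrees with the simple trend.
(B) Si (period 3, group 14) vs C (period 2, group 14): the stated order contradicts the simple trend.
(C) Br (period 4, group 17) vs Tl (period 6, group 13): the stated order agrees with the simple trend.
(D) As (period 4, group 15) vs In (period 5, group 13): the stated order agrees with the simple trend.
The exception is (B): Si's larger, more diffuse 3p orbitals accept an added electron slightly more readily than C's compact 2p.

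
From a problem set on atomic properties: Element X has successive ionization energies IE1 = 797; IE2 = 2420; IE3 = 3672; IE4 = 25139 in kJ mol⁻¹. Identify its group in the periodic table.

Group 13

Look for the largest jump between consecutive ionization energies: IE4/IE3 ≈ 6.8, far larger than any earlier ratio.
That jump marks the point where a core electron is being removed. So the atom has 3 valence electrons.
A main-group element with 3 valence electrons is in group 13.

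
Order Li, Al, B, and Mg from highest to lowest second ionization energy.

IE_2 is the cost of taking one more electron from the +1 cation: Li⁺ is the bare [He] core; Al⁺ still has 2 valence electrons; B⁺ still has 2 valence electrons; Mg⁺ still has 1 valence electron.
Pulling an electron out of a noble-gas core costs far more than removing a remaining valence electron, so Li sits at the high end of IE_2.
Valence configurations: Al⁺ [Ne]3s², B⁺ [He]2s², Mg⁺ [Ne]3s¹.
Tabulated IE_2 (kJ/mol): Li 7298, Al 1817, B 2427, Mg 1451.
So the second ionization energies run Mg < Al < B < Li.

Li > B > Al > Mg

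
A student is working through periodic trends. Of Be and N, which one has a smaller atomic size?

N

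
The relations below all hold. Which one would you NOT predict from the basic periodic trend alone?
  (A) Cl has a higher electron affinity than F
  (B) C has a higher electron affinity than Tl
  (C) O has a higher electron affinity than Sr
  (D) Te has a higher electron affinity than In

The general trend: electron affinity increases across a period and decreases down a group.
(A) Cl (period 3, group 17) vs F (period 2, group 17): the stated order contradicts the simple trend.
(B) C (period 2, group 14) vs Tl (period 6, group 13): the stated order agrees with the simple trend.
(C) O (period 2, group 16) vs Sr (period 5, group 2): the stated order agrees with the simple trend.
(D) Te (period 5, group 16) vs In (period 5, group 13): the stated order agrees with the simple trend.
The exception is (A): F's small 2p subshell makes the incoming electron feel strong e⁻–e⁻ repulsion, so Cl actually releases more energy on gaining an electron.

(A)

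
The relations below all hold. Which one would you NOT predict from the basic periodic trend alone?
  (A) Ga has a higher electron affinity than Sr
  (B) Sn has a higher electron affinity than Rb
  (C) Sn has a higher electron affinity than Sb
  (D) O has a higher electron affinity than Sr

The general trend: electron affinity increases across a period and decreases down a group.
(A) Ga (period 4, group 13) vs Sr (period 5, group 2): the stated order agrees with the simple trend.
(B) Sn (period 5, group 14) vs Rb (period 5, group 1): the stated order agrees with the simple trend.
(C) Sn (period 5, group 14) vs Sb (period 5, group 15): the stated order contradicts the simple trend.
(D) O (period 2, group 16) vs Sr (period 5, group 2): the stated order agrees with the simple trend.
The exception is (C): adding an electron to Sb's half-filled 5p³ is unfavourable, so Sn has the more exothermic EA.

(C)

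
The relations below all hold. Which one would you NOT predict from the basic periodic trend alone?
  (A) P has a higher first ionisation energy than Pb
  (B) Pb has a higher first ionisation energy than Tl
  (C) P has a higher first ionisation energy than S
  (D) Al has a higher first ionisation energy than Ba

(C)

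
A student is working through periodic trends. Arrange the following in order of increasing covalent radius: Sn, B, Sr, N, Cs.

B is in period 2, group 13; N is in period 2, group 15; Sr is in period 5, group 2; Sn is in period 5, group 14; Cs is in period 6, group 1.
Moving right in a period, electrons are added to the same shell under a stronger nuclear pull, so atoms get smaller; moving down, a new shell is opened and atoms get larger.
Neither a single period nor a single group — weigh both effects.
B > N: B lies to the left of N in period 2, so the across-period effect alone puts B larger.
Sn > B: the two effects oppose for this pair; the down-group effect wins (140 vs 85 pm).
Sr > Sn: both are in period 5; the period trend gives Sr the larger value.
Cs > Sr: relative to Sr, both the across-period and down-group shifts push Cs's atomic radius up.
For reference (pm): B 85, N 71, Sr 185, Sn 140, Cs 232.
So from smallest to largest: N < B < Sn < Sr < Cs.

N < B < Sn < Sr < Cs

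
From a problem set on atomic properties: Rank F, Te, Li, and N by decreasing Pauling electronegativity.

F, N, Te, Li

Li is in period 2, group 1; N is in period 2, group 15; F is in period 2, group 17; Te is in period 5, group 16.
Atoms toward the upper right of the periodic table pull bonding electrons most strongly.
Neither a single period nor a single group — weigh both effects.
Te > Li: the two effects oppose for this pair; the across-period effect wins (2.10 vs 0.98).
N > Te: the two effects oppose for this pair; the down-group effect wins (3.04 vs 2.10).
F > N: F lies to the right of N in period 2, so the across-period effect alone puts F higher.
Tabulated electronegativity (Pauling): Li 0.98, N 3.04, F 3.98, Te 2.10.
So from highest to lowest: F > N > Te > Li.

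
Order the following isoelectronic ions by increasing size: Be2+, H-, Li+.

Be2+, Li+, H-

All of these have 2 electrons, so size is governed by nuclear charge alone: the more protons, the stronger the pull on the same electron cloud, and the smaller the ion.
Nuclear charges: Be2+ (Z=4), Li+ (Z=3), H- (Z=1).
Smallest to largest: Be2+ < Li+ < H-.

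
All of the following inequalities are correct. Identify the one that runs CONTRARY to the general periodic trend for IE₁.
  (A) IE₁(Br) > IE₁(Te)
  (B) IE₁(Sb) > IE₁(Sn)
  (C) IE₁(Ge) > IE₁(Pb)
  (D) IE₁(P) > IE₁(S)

(D)

The general trend: IE₁ increases across a period and decreases down a group.
(A) Br (period 4, group 17) vs Te (period 5, group 16): the stated order agrees with the simple trend.
(B) Sb (period 5, group 15) vs Sn (period 5, group 14): the stated order agrees with the simple trend.
(C) Ge (period 4, group 14) vs Pb (period 6, group 14): the stated order agrees with the simple trend.
(D) P (period 3, group 15) vs S (period 3, group 16): the stated order contradicts the simple trend.
The exception is (D): S (3p⁴) ionizes more easily than half-filled P (3p³) because the paired 3p electron in S is pushed out by e⁻–e⁻ repulsion.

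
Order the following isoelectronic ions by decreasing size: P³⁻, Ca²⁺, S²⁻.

All of these have 18 electrons, so size is governed by nuclear charge alone: the more protons, the stronger the pull on the same electron cloud, and the smaller the ion.
Nuclear charges: Ca²⁺ (Z=20), S²⁻ (Z=16), P³⁻ (Z=15).
Largest to smallest: P³⁻ > S²⁻ > Ca²⁺.

P³⁻ > S²⁻ > Ca²⁺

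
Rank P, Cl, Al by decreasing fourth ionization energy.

Al > Cl > P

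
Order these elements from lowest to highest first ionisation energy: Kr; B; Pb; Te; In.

B is in period 2, group 13; Kr is in period 4, group 18; In is in period 5, group 13; Te is in period 5, group 16; Pb is in period 6, group 14.
Removing the outermost electron gets harder across a period and easier down a group.
These span different periods and groups, so the two trends combine.
Pb > In: the two effects oppose for this pair; the across-period effect wins (716 vs 558 kJ/mol).
B > Pb: the two effects oppose for this pair; the down-group effect wins (801 vs 716 kJ/mol).
Te > B: the two effects oppose for this pair; the across-period effect wins (869 vs 801 kJ/mol).
Kr > Te: both effects reinforce here, so Kr is clearly the higher of the two.
Approximate values (kJ/mol): B 801, Kr 1351, In 558, Te 869, Pb 716.
So from lowest to highest: In < Pb < B < Te < Kr.

In < Pb < B < Te < Kr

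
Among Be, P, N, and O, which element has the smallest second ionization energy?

Be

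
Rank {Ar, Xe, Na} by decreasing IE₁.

Ar > Xe > Na

Na is in period 3, group 1; Ar is in period 3, group 18; Xe is in period 5, group 18.
First ionization energy rises across a period (greater Z_eff holds electrons more tightly) and falls down a group (valence electrons are farther from the nucleus).
Here both period and group differ, so the two effects have to be weighed against each other.
Xe > Na: period and group pull opposite ways; the across-period shift dominates (1170 vs 496 kJ/mol).
Ar > Xe: Ar sits above Xe in group 18, so the down-group effect alone puts Ar higher.
For reference (kJ/mol): Na 496, Ar 1521, Xe 1170.
So from highest to lowest: Ar > Xe > Na.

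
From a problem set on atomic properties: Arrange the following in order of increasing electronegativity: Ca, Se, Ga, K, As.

K < Ca < Ga < As < Se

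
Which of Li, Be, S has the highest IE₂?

Li

After 1 electron has been removed, what remains? Li⁺ is the bare [He] core; Be⁺ still has 1 valence electron; S⁺ still has 5 valence electrons.
Pulling an electron out of a noble-gas core costs far more than removing a remaining valence electron, so Li sits at the high end of IE_2.
Valence configurations: Be⁺ [He]2s¹, S⁺ [Ne]3s²3p³.
The numbers (kJ/mol): Li 7298, Be 1757, S 2252.
Putting it together, IE_2: Be < S < Li.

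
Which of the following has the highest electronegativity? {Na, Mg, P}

P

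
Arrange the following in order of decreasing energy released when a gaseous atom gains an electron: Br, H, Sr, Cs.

Br > H > Cs > Sr

H is in period 1, group 1; Br is in period 4, group 17; Sr is in period 5, group 2; Cs is in period 6, group 1.
EA tends to increase across a period and decrease down a group, though the pattern is less regular than for IE or radius.
Here both period and group differ, so the two effects have to be weighed against each other.
Cs > Sr: this pair runs against the simple trend — see the exception note.
H > Cs: H sits above Cs in group 1, so the down-group effect alone puts H higher.
Br > H: the two effects oppose for this pair; the across-period effect wins (325 vs 73 kJ/mol).
Note the exception: Cs has a higher electron affinity than Sr, contrary to the simple trend — adding an electron to Sr (ns²) has to open a new, higher-energy np subshell, which is unfavourable.
Tabulated electron affinity (kJ/mol): H 73, Br 325, Sr 5, Cs 46.
So from highest to lowest: Br > H > Cs > Sr.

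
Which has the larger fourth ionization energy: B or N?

B

The fourth ionization energy removes an electron from the +3 ion. For each element: B³⁺ is the bare [He] core; N³⁺ still has 2 valence electrons.
Core electrons are held far more tightly than valence electrons, so B tops the IE_4 order.
The numbers (kJ/mol): B 25026, N 7475.
Overall IE_4 order: N < B.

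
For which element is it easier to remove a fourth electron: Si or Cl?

The fourth ionization energy removes an electron from the +3 ion. For each element: Si³⁺ still has 1 valence electron; Cl³⁺ still has 4 valence electrons.
All are still removing valence electrons, so compare the +3 ions as you would atoms: IE_4 generally rises across a period (higher Z_eff) and falls down a group (larger shell), subject to the usual subshell exceptions.
Valence configurations: Si³⁺ [Ne]3s¹, Cl³⁺ [Ne]3s²3p².
Approximate IE_4 values (kJ/mol): Si 4356, Cl 5159.
So the fourth ionization energies run Si < Cl.

Si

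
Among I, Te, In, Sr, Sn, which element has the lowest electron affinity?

Sr is in period 5, group 2; In is in period 5, group 13; Sn is in period 5, group 14; Te is in period 5, group 16; I is in period 5, group 17.
Electron affinity generally becomes more exothermic across a period toward the halogens and less exothermic down a group.
All lie in period 5, so electron affinity increases left to right.
The lowest electron affinity among these belongs to Sr.

Sr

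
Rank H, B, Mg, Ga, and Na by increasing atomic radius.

H is in period 1, group 1; B is in period 2, group 13; Na is in period 3, group 1; Mg is in period 3, group 2; Ga is in period 4, group 13.
Radius decreases left→right (rising Z_eff, same n) and increases top→bottom (higher n).
Here both period and group differ, so the two effects have to be weighed against each other.
B > H: period and group pull opposite ways; the down-group shift dominates (85 vs 32 pm).
Ga > B: they share group 13; the group trend gives Ga the larger value.
Mg > Ga: period and group pull opposite ways; the across-period shift dominates (139 vs 124 pm).
Na > Mg: Na lies to the left of Mg in period 3, so the across-period effect alone puts Na larger.
Tabulated atomic radius (pm): H 32, B 85, Na 155, Mg 139, Ga 124.
So from smallest to largest: H < B < Ga < Mg < Na.

H < B < Ga < Mg < Na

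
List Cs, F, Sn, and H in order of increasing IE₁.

H is in period 1, group 1; F is in period 2, group 17; Sn is in period 5, group 14; Cs is in period 6, group 1.
Removing the outermost electron gets harder across a period and easier down a group.
Here both period and group differ, so the two effects have to be weighed against each other.
Sn > Cs: relative to Cs, both the across-period and down-group shifts push Sn's first ionization energy up.
H > Sn: the two effects oppose for this pair; the down-group effect wins (1312 vs 709 kJ/mol).
F > H: the two effects oppose for this pair; the across-period effect wins (1681 vs 1312 kJ/mol).
Approximate values (kJ/mol): H 1312, F 1681, Sn 709, Cs 376.
So from lowest to highest: Cs < Sn < H < F.

Cs, Sn, H, F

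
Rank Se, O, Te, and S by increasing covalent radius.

O < S < Se < Te

O is in period 2, group 16; S is in period 3, group 16; Se is in period 4, group 16; Te is in period 5, group 16.
Radius decreases left→right (rising Z_eff, same n) and increases top→bottom (higher n).
All are in group 16, so atomic radius increases down the group.
So from smallest to largest: O < S < Se < Te.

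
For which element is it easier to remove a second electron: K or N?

Consider each +1 ion: K⁺ is the bare [Ar] core; N⁺ still has 4 valence electrons.
Pulling an electron out of a noble-gas core costs far more than removing a remaining valence electron, so K sits at the high end of IE_2.
The numbers (kJ/mol): K 3052, N 2856.
So the second ionization energies run N < K.

N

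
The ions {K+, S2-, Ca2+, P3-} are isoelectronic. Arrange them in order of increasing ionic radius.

All of these have 18 electrons, so size is governed by nuclear charge alone: the more protons, the stronger the pull on the same electron cloud, and the smaller the ion.
Nuclear charges: Ca2+ (Z=20), K+ (Z=19), S2- (Z=16), P3- (Z=15).
Smallest to largest: Ca2+ < K+ < S2- < P3-.

Ca2+ < K+ < S2- < P3-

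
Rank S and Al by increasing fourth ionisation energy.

Consider each +3 ion: S³⁺ still has 3 valence electrons; Al³⁺ is the bare [Ne] core.
Core electrons are held far more tightly than valence electrons, so Al tops the IE_4 order.
Approximate IE_4 values (kJ/mol): S 4556, Al 11577.
Overall IE_4 order: S < Al.

S, Al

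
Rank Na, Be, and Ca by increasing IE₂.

Ca < Be < Na

IE_2 is the cost of taking one more electron from the +1 cation: Na⁺ is the bare [Ne] core; Be⁺ still has 1 valence electron; Ca⁺ still has 1 valence electron.
Core electrons are held far more tightly than valence electrons, so Na tops the IE_2 order.
Valence configurations: Be⁺ [He]2s¹, Ca⁺ [Ar]4s¹.
Tabulated IE_2 (kJ/mol): Na 4562, Be 1757, Ca 1145.
Putting it together, IE_2: Ca < Be < Na.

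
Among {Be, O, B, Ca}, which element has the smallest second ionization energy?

After 1 electron has been removed, what remains? Be⁺ still has 1 valence electron; O⁺ still has 5 valence electrons; B⁺ still has 2 valence electrons; Ca⁺ still has 1 valence electron.
All are still removing valence electrons, so compare the +1 ions as you would atoms: IE_2 generally rises across a period (higher Z_eff) and falls down a group (larger shell), subject to the usual subshell exceptions.
Valence configurations: Be⁺ [He]2s¹, O⁺ [He]2s²2p³, B⁺ [He]2s², Ca⁺ [Ar]4s¹.
The numbers (kJ/mol): Be 1757, O 3388, B 2427, Ca 1145.
Putting it together, IE_2: Ca < Be < B < O.

Ca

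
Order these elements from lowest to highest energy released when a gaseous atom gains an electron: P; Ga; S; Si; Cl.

Si is in period 3, group 14; P is in period 3, group 15; S is in period 3, group 16; Cl is in period 3, group 17; Ga is in period 4, group 13.
Adding an electron releases more energy for atoms nearer the top right (short of the noble gases).
These span different periods and groups, so the two trends combine.
P > Ga: both effects reinforce here, so P is clearly the higher of the two.
Si > P: this pair runs against the simple trend — see the exception note.
S > Si: both are in period 3; the period trend gives S the larger value.
Cl > S: both are in period 3; the period trend gives Cl the larger value.
Note the exception: Si has a higher electron affinity than P, contrary to the simple trend — adding an electron to P's half-filled 3p³ is unfavourable, so Si (3p²) has the more exothermic EA.
Tabulated electron affinity (kJ/mol): Si 134, P 72, S 200, Cl 349, Ga 29.
So from lowest to highest: Ga < P < Si < S < Cl.

Ga, P, Si, S, Cl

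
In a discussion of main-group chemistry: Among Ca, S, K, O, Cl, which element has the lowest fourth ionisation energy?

S

Consider each +3 ion: Ca³⁺ is already 1 electron into the core; S³⁺ still has 3 valence electrons; K³⁺ is already 2 electrons into the core; O³⁺ still has 3 valence electrons; Cl³⁺ still has 4 valence electrons.
Usually core removal costs more than valence removal, but here the competition is close: a tightly held n=2 valence electron can cost more to remove than an n=3 core electron, so the actual values have to decide it.
Valence configurations: S³⁺ [Ne]3s²3p¹, O³⁺ [He]2s²2p¹, Cl³⁺ [Ne]3s²3p².
Tabulated IE_4 (kJ/mol): Ca 6491, S 4556, K 5877, O 7469, Cl 5159.
Hence IE_4: S < Cl < K < Ca < O.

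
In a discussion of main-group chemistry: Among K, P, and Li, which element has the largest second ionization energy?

Li

After 1 electron has been removed, what remains? K⁺ is the bare [Ar] core; P⁺ still has 4 valence electrons; Li⁺ is the bare [He] core.
Core electrons are held far more tightly than valence electrons, so K and Li top the IE_2 order.
Approximate IE_2 values (kJ/mol): K 3052, P 1907, Li 7298.
Putting it together, IE_2: P < K < Li.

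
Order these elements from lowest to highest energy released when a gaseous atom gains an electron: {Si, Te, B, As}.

B < As < Si < Te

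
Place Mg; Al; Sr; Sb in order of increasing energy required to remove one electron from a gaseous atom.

Sr < Al < Mg < Sb

Mg is in period 3, group 2; Al is in period 3, group 13; Sr is in period 5, group 2; Sb is in period 5, group 15.
First ionization energy rises across a period (greater Z_eff holds electrons more tightly) and falls down a group (valence electrons are farther from the nucleus).
Here both period and group differ, so the two effects have to be weighed against each other.
Al > Sr: both effects reinforce here, so Al is clearly the higher of the two.
Mg > Al: this pair runs against the simple trend — see the exception note.
Sb > Mg: period and group pull opposite ways; the across-period shift dominates (831 vs 738 kJ/mol).
Note the exception: Mg has a higher first ionization energy than Al, contrary to the simple trend — Al's single 3p electron is easier to remove than one from Mg's filled 3s².
Tabulated first ionization energy (kJ/mol): Mg 738, Al 578, Sr 550, Sb 831.
So from lowest to highest: Sr < Al < Mg < Sb.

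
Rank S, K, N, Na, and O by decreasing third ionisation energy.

After 2 electrons have been removed, what remains? S²⁺ still has 4 valence electrons; K²⁺ is already 1 electron into the core; N²⁺ still has 3 valence electrons; Na²⁺ is already 1 electron into the core; O²⁺ still has 4 valence electrons.
Usually core removal costs more than valence removal, but here the competition is close: a tightly held n=2 valence electron can cost more to remove than an n=3 core electron, so the actual values have to decide it.
Valence configurations: S²⁺ [Ne]3s²3p², N²⁺ [He]2s²2p¹, O²⁺ [He]2s²2p².
Approximate IE_3 values (kJ/mol): S 3357, K 4420, N 4578, Na 6910, O 5300.
Overall IE_3 order: S < K < N < O < Na.

Na > O > N > K > S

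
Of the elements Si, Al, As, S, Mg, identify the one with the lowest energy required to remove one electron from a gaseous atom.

Al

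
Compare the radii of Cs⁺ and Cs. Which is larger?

Forming Cs⁺ removes 1 electron from Cs. Fewer electrons for the same nuclear charge means less shielding and a higher Z_eff on the remaining electrons, and for main-group metals the entire outer shell is lost.
A cation is smaller than its parent atom: Cs⁺ < Cs.

Cs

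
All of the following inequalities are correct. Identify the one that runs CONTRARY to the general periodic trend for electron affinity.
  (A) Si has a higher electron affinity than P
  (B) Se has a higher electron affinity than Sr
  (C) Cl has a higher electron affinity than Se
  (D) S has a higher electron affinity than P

(A)

The general trend: electron affinity increases across a period and decreases down a group.
(A) Si (period 3, group 14) vs P (period 3, group 15): the stated order contradicts the simple trend.
(B) Se (period 4, group 16) vs Sr (period 5, group 2): the stated order agrees with the simple trend.
(C) Cl (period 3, group 17) vs Se (period 4, group 16): the stated order agrees with the simple trend.
(D) S (period 3, group 16) vs P (period 3, group 15): the stated order agrees with the simple trend.
The exception is (A): adding an electron to P's half-filled 3p³ is unfavourable, so Si (3p²) has the more exothermic EA.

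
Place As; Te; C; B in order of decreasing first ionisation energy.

C, As, Te, B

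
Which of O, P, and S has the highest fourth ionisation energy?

After 3 electrons have been removed, what remains? O³⁺ still has 3 valence electrons; P³⁺ still has 2 valence electrons; S³⁺ still has 3 valence electrons.
All are still removing valence electrons, so compare the +3 ions as you would atoms: IE_4 generally rises across a period (higher Z_eff) and falls down a group (larger shell), subject to the usual subshell exceptions.
Valence configurations: O³⁺ [He]2s²2p¹, P³⁺ [Ne]3s², S³⁺ [Ne]3s²3p¹.
S³⁺ loses a lone 3p electron whereas P³⁺ must break into a filled 3s² pair, so IE_4(P) > IE_4(S) even though S has the higher nuclear charge.
The numbers (kJ/mol): O 7469, P 4964, S 4556.
Putting it together, IE_4: S < P < O.

O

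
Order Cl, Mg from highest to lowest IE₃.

Mg > Cl

IE_3 is the cost of taking one more electron from the +2 cation: Cl²⁺ still has 5 valence electrons; Mg²⁺ is the bare [Ne] core.
Pulling an electron out of a noble-gas core costs far more than removing a remaining valence electron, so Mg sits at the high end of IE_3.
Approximate IE_3 values (kJ/mol): Cl 3822, Mg 7733.
So the third ionization energies run Cl < Mg.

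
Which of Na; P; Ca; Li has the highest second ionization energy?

Li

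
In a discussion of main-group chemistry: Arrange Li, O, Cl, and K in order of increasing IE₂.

IE_2 is the cost of taking one more electron from the +1 cation: Li⁺ is the bare [He] core; O⁺ still has 5 valence electrons; Cl⁺ still has 6 valence electrons; K⁺ is the bare [Ar] core.
Usually core removal costs more than valence removal, but here the competition is close: a tightly held n=2 valence electron can cost more to remove than an n=3 core electron, so the actual values have to decide it.
Valence configurations: O⁺ [He]2s²2p³, Cl⁺ [Ne]3s²3p⁴.
Tabulated IE_2 (kJ/mol): Li 7298, O 3388, Cl 2298, K 3052.
So the second ionization energies run Cl < K < O < Li.

Cl < K < O < Li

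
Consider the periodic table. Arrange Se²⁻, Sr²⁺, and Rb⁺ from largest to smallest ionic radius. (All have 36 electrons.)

All of these have 36 electrons, so size is governed by nuclear charge alone: the more protons, the stronger the pull on the same electron cloud, and the smaller the ion.
Nuclear charges: Sr²⁺ (Z=38), Rb⁺ (Z=37), Se²⁻ (Z=34).
Largest to smallest: Se²⁻ > Rb⁺ > Sr²⁺.

Se²⁻ > Rb⁺ > Sr²⁺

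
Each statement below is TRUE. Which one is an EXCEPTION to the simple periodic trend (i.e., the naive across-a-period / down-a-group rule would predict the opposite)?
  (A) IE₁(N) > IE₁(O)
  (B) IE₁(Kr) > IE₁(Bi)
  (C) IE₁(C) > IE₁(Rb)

(A)

The general trend: IE₁ increases across a period and decreases down a group.
(A) N (period 2, group 15) vs O (period 2, group 16): the stated order contradicts the simple trend.
(B) Kr (period 4, group 18) vs Bi (period 6, group 15): the stated order agrees with the simple trend.
(C) C (period 2, group 14) vs Rb (period 5, group 1): the stated order agrees with the simple trend.
The exception is (A): pairing an electron in O's 2p⁴ costs repulsion energy, so O ionizes more easily than half-filled N (2p³).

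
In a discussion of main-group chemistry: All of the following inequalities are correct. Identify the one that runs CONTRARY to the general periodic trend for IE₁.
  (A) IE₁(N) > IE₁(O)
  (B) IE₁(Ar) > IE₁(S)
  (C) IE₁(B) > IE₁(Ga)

The general trend: IE₁ increases across a period and decreases down a group.
(A) N (period 2, group 15) vs O (period 2, group 16): the stated order contradicts the simple trend.
(B) Ar (period 3, group 18) vs S (period 3, group 16): the stated order agrees with the simple trend.
(C) B (period 2, group 13) vs Ga (period 4, group 13): the stated order agrees with the simple trend.
The exception is (A): pairing an electron in O's 2p⁴ costs repulsion energy, so O ionizes more easily than half-filled N (2p³).

(A)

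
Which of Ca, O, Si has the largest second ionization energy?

O

After 1 electron has been removed, what remains? Ca⁺ still has 1 valence electron; O⁺ still has 5 valence electrons; Si⁺ still has 3 valence electrons.
All are still removing valence electrons, so compare the +1 ions as you would atoms: IE_2 generally rises across a period (higher Z_eff) and falls down a group (larger shell), subject to the usual subshell exceptions.
Valence configurations: Ca⁺ [Ar]4s¹, O⁺ [He]2s²2p³, Si⁺ [Ne]3s²3p¹.
The numbers (kJ/mol): Ca 1145, O 3388, Si 1577.
Overall IE_2 order: Ca < Si < O.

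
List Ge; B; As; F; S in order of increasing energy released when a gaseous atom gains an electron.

B is in period 2, group 13; F is in period 2, group 17; S is in period 3, group 16; Ge is in period 4, group 14; As is in period 4, group 15.
EA tends to increase across a period and decrease down a group, though the pattern is less regular than for IE or radius.
Neither a single period nor a single group — weigh both effects.
As > B: the two effects oppose for this pair; the across-period effect wins (78 vs 27 kJ/mol).
Ge > As: this pair runs against the simple trend — see the exception note.
S > Ge: relative to Ge, both the across-period and down-group shifts push S's electron affinity up.
F > S: relative to S, both the across-period and down-group shifts push F's electron affinity up.
Note the exception: Ge has a higher electron affinity than As, contrary to the simple trend — adding an electron to As's half-filled 4p³ is unfavourable, so Ge (4p²) has the more exothermic EA.
Tabulated electron affinity (kJ/mol): B 27, F 328, S 200, Ge 119, As 78.
So from lowest to highest: B < As < Ge < S < F.

B < As < Ge < S < F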